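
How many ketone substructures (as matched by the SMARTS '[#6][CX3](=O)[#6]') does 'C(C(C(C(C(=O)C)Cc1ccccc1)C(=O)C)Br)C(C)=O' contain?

[#6][CX3](=O)[#6] is the SMARTS for a ketone: a carbonyl carbon (no H) flanked by two carbons.
The molecule carries 3 separate instances of an acetyl/ketone group (-C(=O)CH3) meeting every constraint; each maps to a distinct set of atoms, giving 3 matches.

3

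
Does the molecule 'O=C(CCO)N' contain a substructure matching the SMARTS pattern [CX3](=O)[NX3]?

Yes

The pattern [CX3](=O)[NX3] describes a carbonyl carbon bonded to a trivalent nitrogen — an amide.
The molecule carries a primary amide (-C(=O)NH2), whose atoms satisfy every constraint of the query, so the pattern matches.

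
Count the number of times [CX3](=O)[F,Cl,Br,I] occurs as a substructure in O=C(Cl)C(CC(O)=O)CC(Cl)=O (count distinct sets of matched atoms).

[CX3](=O)[F,Cl,Br,I] is the SMARTS for an acyl halide: a carbonyl carbon bonded to a halogen.
The molecule carries 2 separate instances of an acyl chloride (-C(=O)Cl) meeting every constraint; each maps to a distinct set of atoms, giving 2 matches.

2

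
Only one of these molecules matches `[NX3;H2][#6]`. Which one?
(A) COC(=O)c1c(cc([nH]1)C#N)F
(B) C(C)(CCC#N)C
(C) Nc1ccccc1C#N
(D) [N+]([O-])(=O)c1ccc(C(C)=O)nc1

C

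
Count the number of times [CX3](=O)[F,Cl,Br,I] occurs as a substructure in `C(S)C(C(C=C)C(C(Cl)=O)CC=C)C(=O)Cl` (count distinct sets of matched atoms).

[CX3](=O)[F,Cl,Br,I] is the SMARTS for an acyl halide: a carbonyl carbon bonded to a halogen.
The molecule carries 2 separate instances of an acyl chloride (-C(=O)Cl) meeting every constraint; each maps to a distinct set of atoms, giving 2 matches.

2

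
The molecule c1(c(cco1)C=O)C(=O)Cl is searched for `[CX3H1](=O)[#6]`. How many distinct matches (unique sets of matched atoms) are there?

[CX3H1](=O)[#6] is the SMARTS for an aldehyde: an sp2 carbon with one H, double-bonded to O and single-bonded to carbon.
Exactly one fragment in the molecule meets all constraints, giving 1 match.

1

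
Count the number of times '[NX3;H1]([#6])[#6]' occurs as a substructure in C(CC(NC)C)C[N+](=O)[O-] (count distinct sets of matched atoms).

[NX3;H1]([#6])[#6] is the SMARTS for a secondary amine: a trivalent nitrogen with one H, bonded to two carbons.
Exactly one fragment in the molecule meets all constraints, giving 1 match.

1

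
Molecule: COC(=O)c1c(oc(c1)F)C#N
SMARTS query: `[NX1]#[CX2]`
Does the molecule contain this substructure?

Yes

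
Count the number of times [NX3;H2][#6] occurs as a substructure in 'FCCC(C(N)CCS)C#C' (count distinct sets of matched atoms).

1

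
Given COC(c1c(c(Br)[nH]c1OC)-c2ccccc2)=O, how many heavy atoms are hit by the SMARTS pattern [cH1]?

5

Check the 18 heavy atoms by environment: 1× n (aromatic, H1) → no; 5× c (aromatic, H0) → no; 1× C (H0) → no; 3× O (H0) → no; 2× C (H3) → no; 5× c (aromatic, H1) → match; 1× Br (H0) → no.
That gives 5 matching atoms.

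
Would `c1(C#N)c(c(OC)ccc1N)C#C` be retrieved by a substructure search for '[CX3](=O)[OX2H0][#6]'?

The pattern [CX3](=O)[OX2H0][#6] describes a carbonyl carbon bonded to an oxygen that is itself bonded to carbon (no H on that O) — an ester.
The closest candidate here is a methoxy ether (-OCH3), but the ether oxygen is not adjacent to a C=O carbon. No other fragment satisfies the full query, so there is no match.

No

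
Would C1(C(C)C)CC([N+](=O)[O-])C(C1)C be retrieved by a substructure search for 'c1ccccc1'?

The pattern c1ccccc1 describes six aromatic carbons in a ring — a benzene ring.
The closest candidate here is a methyl group (-CH3), but no six-membered all-carbon aromatic ring is present. No other fragment satisfies the full query, so there is no match.

No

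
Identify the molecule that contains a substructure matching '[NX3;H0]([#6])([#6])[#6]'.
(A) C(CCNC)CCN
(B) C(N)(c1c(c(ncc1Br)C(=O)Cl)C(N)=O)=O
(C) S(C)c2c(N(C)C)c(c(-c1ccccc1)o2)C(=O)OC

C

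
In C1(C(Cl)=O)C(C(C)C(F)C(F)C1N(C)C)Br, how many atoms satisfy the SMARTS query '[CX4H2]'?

0

The query [CX4H2] means: sp3 carbon (X4) with exactly two hydrogens.
Check the 16 heavy atoms by environment: 6× C (H1, X4) → no; 2× F (H0, X1) → no; 1× N (H0, X3) → no; 3× C (H3, X4) → no; 1× Br (H0, X1) → no; 1× C (H0, X3) → no; 1× O (H0, X1) → no; 1× Cl (H0, X1) → no.
No environment satisfies the query, so 0 matching atoms.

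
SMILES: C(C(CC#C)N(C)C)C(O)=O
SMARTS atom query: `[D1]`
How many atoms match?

5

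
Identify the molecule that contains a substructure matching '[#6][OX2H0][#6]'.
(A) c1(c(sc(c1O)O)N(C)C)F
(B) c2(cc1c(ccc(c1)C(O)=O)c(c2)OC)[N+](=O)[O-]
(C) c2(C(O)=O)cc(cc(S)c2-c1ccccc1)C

[#6][OX2H0][#6] describes an aliphatic oxygen bridging two carbons with no H on the oxygen (an ether).
(A) has a hydroxyl group (-OH) but the oxygen has H1, not H0 bridging two carbons.
(B) contains a methoxy ether (-OCH3), which satisfies every atom and bond constraint.
(C) has a carboxylic acid group (-C(=O)OH) but the -OH oxygen has H1; the =O is OX1, not OX2.
So the answer is (B).

B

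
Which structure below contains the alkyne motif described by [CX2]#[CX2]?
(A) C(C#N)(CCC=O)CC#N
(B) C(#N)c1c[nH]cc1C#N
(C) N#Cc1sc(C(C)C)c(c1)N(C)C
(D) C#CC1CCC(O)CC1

[CX2]#[CX2] describes a carbon-carbon triple bond (an alkyne).
(A) has a nitrile (-C#N) but the triple bond is C#N, not C#C.
(B) has a nitrile (-C#N) but the triple bond is C#N, not C#C.
(C) has a nitrile (-C#N) but the triple bond is C#N, not C#C.
(D) contains an ethynyl group (-C#CH), which satisfies every atom and bond constraint.
So the answer is (D).

D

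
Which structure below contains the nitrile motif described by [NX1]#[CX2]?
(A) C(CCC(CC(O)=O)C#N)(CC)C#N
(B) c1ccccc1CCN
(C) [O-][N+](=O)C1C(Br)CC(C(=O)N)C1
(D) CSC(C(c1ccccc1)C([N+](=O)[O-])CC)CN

A

[NX1]#[CX2] describes a nitrogen triple-bonded to a two-connected carbon (a nitrile).
(A) contains a nitrile (-C#N), which satisfies every atom and bond constraint.
(B) has a primary amino group (-NH2) but the nitrogen is NX3 (three connections), not NX1 triple-bonded.
(C) has a nitro group (-[N+](=O)[O-]) but there is no C#N triple bond.
(D) has a primary amino group (-NH2) but the nitrogen is NX3 (three connections), not NX1 triple-bonded.
So the answer is (A).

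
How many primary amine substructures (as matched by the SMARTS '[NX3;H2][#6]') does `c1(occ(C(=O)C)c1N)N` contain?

2

[NX3;H2][#6] is the SMARTS for a primary amine: a trivalent nitrogen with two H attached to carbon.
The molecule carries 2 separate instances of a primary amino group (-NH2) meeting every constraint; each maps to a distinct set of atoms, giving 2 matches.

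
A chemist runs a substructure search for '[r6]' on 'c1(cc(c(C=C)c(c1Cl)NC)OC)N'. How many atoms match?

The query [r6] means: r6 matches atoms in a six-membered ring.
Check the 14 heavy atoms by environment: 6× c (aromatic, in 6-ring) → match; 2× N (acyclic) → no; 1× Cl (acyclic) → no; 4× C (acyclic) → no; 1× O (acyclic) → no.
That gives 6 matching atoms.

6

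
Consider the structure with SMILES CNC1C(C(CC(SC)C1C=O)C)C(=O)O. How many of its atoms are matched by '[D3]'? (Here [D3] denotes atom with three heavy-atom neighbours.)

6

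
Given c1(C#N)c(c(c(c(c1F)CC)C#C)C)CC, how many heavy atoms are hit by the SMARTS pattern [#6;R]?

6

The query [#6;R] means: carbon that is part of a ring.
Check the 16 heavy atoms by environment: 6× c (aromatic, in 6-ring) → match; 8× C (acyclic) → no; 1× N (acyclic) → no; 1× F (acyclic) → no.
That gives 6 matching atoms.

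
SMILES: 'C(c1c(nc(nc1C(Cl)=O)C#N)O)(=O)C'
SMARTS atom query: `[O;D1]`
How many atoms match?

3

The query [O;D1] means: aliphatic oxygen bonded to exactly one heavy atom.
Check the 15 heavy atoms by environment: 2× n (aromatic, D2) → no; 4× c (aromatic, D3) → no; 2× C (D3) → no; 3× O (D1) → match; 1× Cl (D1) → no; 1× C (D2) → no; 1× N (D1) → no; 1× C (D1) → no.
That gives 3 matching atoms.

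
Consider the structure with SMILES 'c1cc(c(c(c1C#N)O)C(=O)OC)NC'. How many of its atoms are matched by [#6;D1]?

The query [#6;D1] means: carbon bonded to exactly one heavy atom.
Check the 15 heavy atoms by environment: 2× c (aromatic, D2) → no; 4× c (aromatic, D3) → no; 1× N (D2) → no; 2× C (D1) → match; 1× C (D3) → no; 2× O (D1) → no; 1× O (D2) → no; 1× C (D2) → no; 1× N (D1) → no.
That gives 2 matching atoms.

2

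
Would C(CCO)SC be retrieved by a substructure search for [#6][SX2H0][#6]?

Yes

The pattern [#6][SX2H0][#6] describes an aliphatic sulfur bridging two carbons with no H on the sulfur — a thioether.
The molecule carries a methylthio ether (-SCH3), whose atoms satisfy every constraint of the query, so the pattern matches.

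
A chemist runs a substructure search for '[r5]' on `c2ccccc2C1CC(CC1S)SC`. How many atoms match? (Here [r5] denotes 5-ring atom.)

Check the 14 heavy atoms by environment: 5× C (in 5-ring) → match; 2× S (acyclic) → no; 1× C (acyclic) → no; 6× c (aromatic, in 6-ring) → no.
That gives 5 matching atoms.

5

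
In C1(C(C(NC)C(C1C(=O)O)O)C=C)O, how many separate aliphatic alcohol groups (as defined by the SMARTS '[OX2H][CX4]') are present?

2

[OX2H][CX4] is the SMARTS for an aliphatic alcohol: a hydroxyl oxygen bound to an sp3 (X4) carbon.
The molecule carries 2 separate instances of a hydroxyl group (-OH) meeting every constraint; each maps to a distinct set of atoms, giving 2 matches.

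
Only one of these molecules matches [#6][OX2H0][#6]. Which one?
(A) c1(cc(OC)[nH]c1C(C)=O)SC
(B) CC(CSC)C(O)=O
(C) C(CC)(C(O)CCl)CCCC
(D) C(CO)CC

[#6][OX2H0][#6] describes an aliphatic oxygen bridging two carbons with no H on the oxygen (an ether).
(A) contains a methoxy ether (-OCH3), which satisfies every atom and bond constraint.
(B) has a carboxylic acid group (-C(=O)OH) but the -OH oxygen has H1; the =O is OX1, not OX2.
(C) has a hydroxyl group (-OH) but the oxygen has H1, not H0 bridging two carbons.
(D) has a hydroxyl group (-OH) but the oxygen has H1, not H0 bridging two carbons.
So the answer is (A).

A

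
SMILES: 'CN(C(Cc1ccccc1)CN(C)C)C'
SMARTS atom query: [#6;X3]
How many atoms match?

6

Check the 15 heavy atoms by environment: 7× C (X4) → no; 2× N (X3) → no; 6× c (aromatic, X3) → match.
That gives 6 matching atoms.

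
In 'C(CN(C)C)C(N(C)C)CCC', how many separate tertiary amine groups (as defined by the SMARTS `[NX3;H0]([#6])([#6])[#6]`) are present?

[NX3;H0]([#6])([#6])[#6] is the SMARTS for a tertiary amine: a trivalent nitrogen with no H, bonded to three carbons.
The molecule carries 2 separate instances of a dimethylamino group (-N(CH3)2) meeting every constraint; each maps to a distinct set of atoms, giving 2 matches.

2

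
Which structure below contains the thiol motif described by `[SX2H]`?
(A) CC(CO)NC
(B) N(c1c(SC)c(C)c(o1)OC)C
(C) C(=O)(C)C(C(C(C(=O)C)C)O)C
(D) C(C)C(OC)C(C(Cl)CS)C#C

D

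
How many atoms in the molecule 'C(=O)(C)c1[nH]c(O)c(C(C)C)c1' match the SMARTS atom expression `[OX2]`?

The query [OX2] means: aliphatic oxygen with two total connections — ether, hydroxyl, or ester single-bond O.
Check the 12 heavy atoms by environment: 1× n (aromatic, X3) → no; 4× c (aromatic, X3) → no; 1× C (X3) → no; 1× O (X1) → no; 4× C (X4) → no; 1× O (X2) → match.
That gives 1 matching atom.

1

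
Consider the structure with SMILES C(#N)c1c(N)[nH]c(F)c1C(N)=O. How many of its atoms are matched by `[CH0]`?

The query [CH0] means: aliphatic carbon with no attached hydrogen.
Check the 12 heavy atoms by environment: 1× n (aromatic, H1) → no; 4× c (aromatic, H0) → no; 2× C (H0) → match; 1× N (H0) → no; 1× F (H0) → no; 1× O (H0) → no; 2× N (H2) → no.
That gives 2 matching atoms.

2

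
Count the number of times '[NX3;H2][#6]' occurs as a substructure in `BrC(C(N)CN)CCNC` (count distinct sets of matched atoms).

[NX3;H2][#6] is the SMARTS for a primary amine: a trivalent nitrogen with two H attached to carbon.
The molecule carries 2 separate instances of a primary amino group (-NH2) meeting every constraint; each maps to a distinct set of atoms, giving 2 matches.

2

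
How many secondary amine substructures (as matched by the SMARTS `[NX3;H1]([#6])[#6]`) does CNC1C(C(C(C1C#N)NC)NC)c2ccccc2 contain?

[NX3;H1]([#6])[#6] is the SMARTS for a secondary amine: a trivalent nitrogen with one H, bonded to two carbons.
The molecule carries 3 separate instances of an N-methylamino group (-NHCH3) meeting every constraint; each maps to a distinct set of atoms, giving 3 matches.

3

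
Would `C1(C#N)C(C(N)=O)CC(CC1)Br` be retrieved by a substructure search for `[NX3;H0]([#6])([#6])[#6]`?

The pattern [NX3;H0]([#6])([#6])[#6] describes a trivalent nitrogen with no H, bonded to three carbons — a tertiary amine.
The closest candidate here is a primary amide (-C(=O)NH2), but the amide nitrogen has H2 and only one carbon neighbour. No other fragment satisfies the full query, so there is no match.

No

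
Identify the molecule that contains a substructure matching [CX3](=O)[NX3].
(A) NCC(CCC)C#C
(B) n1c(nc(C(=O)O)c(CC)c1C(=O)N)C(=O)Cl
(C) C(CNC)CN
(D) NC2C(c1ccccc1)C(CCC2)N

[CX3](=O)[NX3] describes a carbonyl carbon bonded to a trivalent nitrogen (an amide).
(A) has a primary amino group (-NH2) but the -NH2 is not attached to a carbonyl carbon.
(B) contains a primary amide (-C(=O)NH2), which satisfies every atom and bond constraint.
(C) has a primary amino group (-NH2) but the -NH2 is not attached to a carbonyl carbon.
(D) has a primary amino group (-NH2) but the -NH2 is not attached to a carbonyl carbon.
So the answer is (B).

B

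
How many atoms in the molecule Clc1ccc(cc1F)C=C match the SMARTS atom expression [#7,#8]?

0

The query [#7,#8] means: nitrogen or oxygen (comma = OR).
Check the 10 heavy atoms by environment: 6× c (aromatic) → no; 1× F → no; 1× Cl → no; 2× C → no.
No environment satisfies the query, so 0 matching atoms.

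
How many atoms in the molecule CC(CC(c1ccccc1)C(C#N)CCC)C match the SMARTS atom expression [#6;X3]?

The query [#6;X3] means: any carbon (aromatic or not) with three total connections.
Check the 17 heavy atoms by environment: 9× C (X4) → no; 6× c (aromatic, X3) → match; 1× C (X2) → no; 1× N (X1) → no.
That gives 6 matching atoms.

6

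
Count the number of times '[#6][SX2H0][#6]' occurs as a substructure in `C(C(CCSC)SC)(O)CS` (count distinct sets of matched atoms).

2

[#6][SX2H0][#6] is the SMARTS for a thioether: an aliphatic sulfur bridging two carbons with no H on the sulfur.
The molecule carries 2 separate instances of a methylthio ether (-SCH3) meeting every constraint; each maps to a distinct set of atoms, giving 2 matches.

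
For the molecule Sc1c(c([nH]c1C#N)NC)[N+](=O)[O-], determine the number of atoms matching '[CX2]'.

The query [CX2] means: C with X2: aliphatic carbon with exactly 2 total connections.
Check the 13 heavy atoms by environment: 1× n (aromatic, X3) → no; 4× c (aromatic, X3) → no; 1× N (X3) → no; 1× C (X4) → no; 1× S (X2) → no; 1× N (charge +1, X3) → no; 1× O (charge -1, X1) → no; 1× O (X1) → no; 1× C (X2) → match; 1× N (X1) → no.
That gives 1 matching atom.

1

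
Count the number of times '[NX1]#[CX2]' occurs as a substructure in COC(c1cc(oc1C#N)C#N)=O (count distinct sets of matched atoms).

2

[NX1]#[CX2] is the SMARTS for a nitrile: a nitrogen triple-bonded to a two-connected carbon.
The molecule carries 2 separate instances of a nitrile (-C#N) meeting every constraint; each maps to a distinct set of atoms, giving 2 matches.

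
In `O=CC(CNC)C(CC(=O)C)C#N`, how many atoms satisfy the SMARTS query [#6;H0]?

Check the 13 heavy atoms by environment: 2× C (H2) → no; 3× C (H1) → no; 2× O (H0) → no; 1× N (H1) → no; 2× C (H3) → no; 2× C (H0) → match; 1× N (H0) → no.
That gives 2 matching atoms.

2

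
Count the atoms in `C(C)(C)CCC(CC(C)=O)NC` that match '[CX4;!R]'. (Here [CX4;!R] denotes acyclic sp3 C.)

9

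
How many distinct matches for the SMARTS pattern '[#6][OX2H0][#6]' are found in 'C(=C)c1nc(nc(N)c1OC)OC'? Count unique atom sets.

2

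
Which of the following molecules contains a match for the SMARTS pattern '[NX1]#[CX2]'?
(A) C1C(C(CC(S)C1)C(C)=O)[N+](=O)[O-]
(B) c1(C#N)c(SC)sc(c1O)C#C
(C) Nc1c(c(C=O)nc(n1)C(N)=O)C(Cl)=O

B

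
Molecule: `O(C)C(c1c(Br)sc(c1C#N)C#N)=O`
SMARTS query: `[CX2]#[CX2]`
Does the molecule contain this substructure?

The pattern [CX2]#[CX2] describes a carbon-carbon triple bond — an alkyne.
The closest candidate here is a nitrile (-C#N), but the triple bond is C#N, not C#C. No other fragment satisfies the full query, so there is no match.

No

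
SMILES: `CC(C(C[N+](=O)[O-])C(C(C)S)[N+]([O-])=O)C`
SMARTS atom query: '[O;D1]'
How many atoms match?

4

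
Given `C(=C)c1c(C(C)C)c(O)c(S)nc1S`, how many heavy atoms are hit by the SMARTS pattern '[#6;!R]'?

5

The query [#6;!R] means: carbon not in any ring.
Check the 14 heavy atoms by environment: 1× n (aromatic, in 6-ring) → no; 5× c (aromatic, in 6-ring) → no; 5× C (acyclic) → match; 1× O (acyclic) → no; 2× S (acyclic) → no.
That gives 5 matching atoms.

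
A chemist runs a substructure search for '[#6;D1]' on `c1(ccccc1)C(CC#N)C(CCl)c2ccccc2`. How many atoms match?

Check the 19 heavy atoms by environment: 3× C (D2) → no; 2× C (D3) → no; 1× N (D1) → no; 1× Cl (D1) → no; 2× c (aromatic, D3) → no; 10× c (aromatic, D2) → no.
No environment satisfies the query, so 0 matching atoms.

0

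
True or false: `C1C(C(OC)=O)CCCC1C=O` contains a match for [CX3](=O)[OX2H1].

False

The pattern [CX3](=O)[OX2H1] describes an sp2 carbon double-bonded to O and single-bonded to an -OH oxygen — a carboxylic acid.
The closest candidate here is a methyl-ester group (-C(=O)OCH3), but the singly-bonded O has no H (OX2H0, not OX2H1). No other fragment satisfies the full query, so there is no match.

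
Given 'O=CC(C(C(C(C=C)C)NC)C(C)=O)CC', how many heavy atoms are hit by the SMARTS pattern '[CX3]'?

4

The query [CX3] means: C with X3: aliphatic carbon with exactly 3 total connections.
Check the 16 heavy atoms by environment: 9× C (X4) → no; 4× C (X3) → match; 2× O (X1) → no; 1× N (X3) → no.
That gives 4 matching atoms.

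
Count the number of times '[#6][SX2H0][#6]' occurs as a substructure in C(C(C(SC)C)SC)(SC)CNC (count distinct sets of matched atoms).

[#6][SX2H0][#6] is the SMARTS for a thioether: an aliphatic sulfur bridging two carbons with no H on the sulfur.
The molecule carries 3 separate instances of a methylthio ether (-SCH3) meeting every constraint; each maps to a distinct set of atoms, giving 3 matches.

3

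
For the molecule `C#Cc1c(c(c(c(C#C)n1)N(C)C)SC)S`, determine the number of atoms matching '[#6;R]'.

Check the 16 heavy atoms by environment: 1× n (aromatic, in 6-ring) → no; 5× c (aromatic, in 6-ring) → match; 2× S (acyclic) → no; 1× N (acyclic) → no; 7× C (acyclic) → no.
That gives 5 matching atoms.

5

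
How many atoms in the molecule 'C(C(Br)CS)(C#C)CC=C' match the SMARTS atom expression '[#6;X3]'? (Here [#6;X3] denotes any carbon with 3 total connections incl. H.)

The query [#6;X3] means: any carbon (aromatic or not) with three total connections.
Check the 10 heavy atoms by environment: 4× C (X4) → no; 1× S (X2) → no; 1× Br (X1) → no; 2× C (X2) → no; 2× C (X3) → match.
That gives 2 matching atoms.

2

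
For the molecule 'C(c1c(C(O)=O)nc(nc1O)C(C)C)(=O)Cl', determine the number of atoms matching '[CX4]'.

3

The query [CX4] means: C with X4: aliphatic carbon with exactly 4 total connections (bonds + H).
Check the 16 heavy atoms by environment: 2× n (aromatic, X2) → no; 4× c (aromatic, X3) → no; 2× C (X3) → no; 2× O (X1) → no; 1× Cl (X1) → no; 2× O (X2) → no; 3× C (X4) → match.
That gives 3 matching atoms.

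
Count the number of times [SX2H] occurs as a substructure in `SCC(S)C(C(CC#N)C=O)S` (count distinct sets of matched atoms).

3

[SX2H] is the SMARTS for a thiol: an aliphatic sulfur with two connections, one being H.
The molecule carries 3 separate instances of a thiol (-SH) meeting every constraint; each maps to a distinct set of atoms, giving 3 matches.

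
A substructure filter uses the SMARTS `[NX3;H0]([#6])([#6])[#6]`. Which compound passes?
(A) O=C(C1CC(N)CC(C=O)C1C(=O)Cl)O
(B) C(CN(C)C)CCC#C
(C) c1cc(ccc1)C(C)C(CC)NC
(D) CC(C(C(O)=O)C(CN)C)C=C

B

[NX3;H0]([#6])([#6])[#6] describes a trivalent nitrogen with no H, bonded to three carbons (a tertiary amine).
(A) has a primary amino group (-NH2) but the nitrogen has H2, not H0 with three carbons.
(B) contains a dimethylamino group (-N(CH3)2), which satisfies every atom and bond constraint.
(C) has an N-methylamino group (-NHCH3) but the nitrogen still has one H (H1), not H0.
(D) has a primary amino group (-NH2) but the nitrogen has H2, not H0 with three carbons.
So the answer is (B).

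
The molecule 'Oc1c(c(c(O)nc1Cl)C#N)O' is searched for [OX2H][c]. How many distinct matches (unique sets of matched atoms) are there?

[OX2H][c] is the SMARTS for a phenol: a hydroxyl oxygen attached to an aromatic carbon.
The molecule carries 3 separate instances of a hydroxyl group (-OH) meeting every constraint; each maps to a distinct set of atoms, giving 3 matches.

3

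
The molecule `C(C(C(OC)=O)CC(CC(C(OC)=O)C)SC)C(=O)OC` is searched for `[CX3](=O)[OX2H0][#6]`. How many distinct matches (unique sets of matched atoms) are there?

3

[CX3](=O)[OX2H0][#6] is the SMARTS for an ester: a carbonyl carbon bonded to an oxygen that is itself bonded to carbon (no H on that O).
The molecule carries 3 separate instances of a methyl-ester group (-C(=O)OCH3) meeting every constraint; each maps to a distinct set of atoms, giving 3 matches.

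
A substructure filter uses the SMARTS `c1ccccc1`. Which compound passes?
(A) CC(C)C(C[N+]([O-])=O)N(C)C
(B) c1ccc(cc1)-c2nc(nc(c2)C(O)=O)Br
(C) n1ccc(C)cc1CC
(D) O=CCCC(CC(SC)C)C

c1ccccc1 describes six aromatic carbons in a ring (a benzene ring).
(A) has a methyl group (-CH3) but no six-membered all-carbon aromatic ring is present.
(B) contains a phenyl ring, which satisfies every atom and bond constraint.
(C) has a methyl group (-CH3) but no six-membered all-carbon aromatic ring is present.
(D) has a methyl group (-CH3) but no six-membered all-carbon aromatic ring is present.
So the answer is (B).

B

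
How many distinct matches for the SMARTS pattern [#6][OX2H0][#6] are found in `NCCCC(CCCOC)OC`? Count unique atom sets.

[#6][OX2H0][#6] is the SMARTS for an ether: an aliphatic oxygen bridging two carbons with no H on the oxygen.
The molecule carries 2 separate instances of a methoxy ether (-OCH3) meeting every constraint; each maps to a distinct set of atoms, giving 2 matches.

2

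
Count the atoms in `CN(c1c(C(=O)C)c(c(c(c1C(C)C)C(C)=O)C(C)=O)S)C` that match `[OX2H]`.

0

Check the 22 heavy atoms by environment: 6× c (aromatic, H0, X3) → no; 3× C (H0, X3) → no; 3× O (H0, X1) → no; 7× C (H3, X4) → no; 1× N (H0, X3) → no; 1× S (H1, X2) → no; 1× C (H1, X4) → no.
No environment satisfies the query, so 0 matching atoms.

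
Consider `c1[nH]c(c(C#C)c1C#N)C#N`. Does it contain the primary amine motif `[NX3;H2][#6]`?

No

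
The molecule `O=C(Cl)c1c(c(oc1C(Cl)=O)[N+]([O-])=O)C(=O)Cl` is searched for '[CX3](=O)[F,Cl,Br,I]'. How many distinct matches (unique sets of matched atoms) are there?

3

[CX3](=O)[F,Cl,Br,I] is the SMARTS for an acyl halide: a carbonyl carbon bonded to a halogen.
The molecule carries 3 separate instances of an acyl chloride (-C(=O)Cl) meeting every constraint; each maps to a distinct set of atoms, giving 3 matches.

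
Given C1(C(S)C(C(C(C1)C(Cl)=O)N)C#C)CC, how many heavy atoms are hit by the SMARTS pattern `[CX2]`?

The query [CX2] means: C with X2: aliphatic carbon with exactly 2 total connections.
Check the 15 heavy atoms by environment: 8× C (X4) → no; 1× N (X3) → no; 1× S (X2) → no; 1× C (X3) → no; 1× O (X1) → no; 1× Cl (X1) → no; 2× C (X2) → match.
That gives 2 matching atoms.

2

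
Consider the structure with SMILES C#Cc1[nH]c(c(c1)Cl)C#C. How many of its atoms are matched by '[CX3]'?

0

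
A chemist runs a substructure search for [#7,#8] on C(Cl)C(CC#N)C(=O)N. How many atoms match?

The query [#7,#8] means: nitrogen or oxygen (comma = OR).
Check the 9 heavy atoms by environment: 5× C → no; 1× Cl → no; 1× O → match; 2× N → match.
Summing the matching environments: 1 + 2 = 3 matching atoms.

3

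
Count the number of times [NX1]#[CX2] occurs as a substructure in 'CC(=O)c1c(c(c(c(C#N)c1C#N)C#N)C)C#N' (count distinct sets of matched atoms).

4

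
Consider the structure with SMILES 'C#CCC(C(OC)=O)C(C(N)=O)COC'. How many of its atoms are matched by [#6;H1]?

3

The query [#6;H1] means: any carbon bearing exactly one hydrogen.
Check the 15 heavy atoms by environment: 2× C (H2) → no; 3× C (H1) → match; 3× C (H0) → no; 4× O (H0) → no; 1× N (H2) → no; 2× C (H3) → no.
That gives 3 matching atoms.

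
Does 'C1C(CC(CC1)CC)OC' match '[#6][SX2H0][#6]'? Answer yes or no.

No

The pattern [#6][SX2H0][#6] describes an aliphatic sulfur bridging two carbons with no H on the sulfur — a thioether.
The closest candidate here is a methoxy ether (-OCH3), but the bridging atom is O, not S. No other fragment satisfies the full query, so there is no match.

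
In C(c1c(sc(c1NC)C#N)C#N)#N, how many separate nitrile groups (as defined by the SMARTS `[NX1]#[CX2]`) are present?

[NX1]#[CX2] is the SMARTS for a nitrile: a nitrogen triple-bonded to a two-connected carbon.
The molecule carries 3 separate instances of a nitrile (-C#N) meeting every constraint; each maps to a distinct set of atoms, giving 3 matches.

3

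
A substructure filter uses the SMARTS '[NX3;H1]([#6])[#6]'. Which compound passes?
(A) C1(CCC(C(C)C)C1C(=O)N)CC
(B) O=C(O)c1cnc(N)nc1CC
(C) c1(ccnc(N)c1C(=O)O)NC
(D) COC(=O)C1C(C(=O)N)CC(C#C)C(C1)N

C

[NX3;H1]([#6])[#6] describes a trivalent nitrogen with one H, bonded to two carbons (a secondary amine).
(A) has a primary amide (-C(=O)NH2) but the -C(=O)NH2 nitrogen has H2, not H1.
(B) has a primary amino group (-NH2) but the nitrogen has H2 and only one carbon neighbour.
(C) contains an N-methylamino group (-NHCH3), which satisfies every atom and bond constraint.
(D) has a primary amide (-C(=O)NH2) but the -C(=O)NH2 nitrogen has H2, not H1.
So the answer is (C).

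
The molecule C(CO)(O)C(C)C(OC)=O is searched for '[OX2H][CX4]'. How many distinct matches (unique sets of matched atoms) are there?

[OX2H][CX4] is the SMARTS for an aliphatic alcohol: a hydroxyl oxygen bound to an sp3 (X4) carbon.
The molecule carries 2 separate instances of a hydroxyl group (-OH) meeting every constraint; each maps to a distinct set of atoms, giving 2 matches.

2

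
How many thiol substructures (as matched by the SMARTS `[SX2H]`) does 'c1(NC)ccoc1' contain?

[SX2H] is the SMARTS for a thiol: an aliphatic sulfur with two connections, one being H.
No fragment in the molecule satisfies every constraint, giving 0 matches.

0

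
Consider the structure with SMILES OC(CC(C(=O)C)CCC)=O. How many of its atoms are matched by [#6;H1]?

1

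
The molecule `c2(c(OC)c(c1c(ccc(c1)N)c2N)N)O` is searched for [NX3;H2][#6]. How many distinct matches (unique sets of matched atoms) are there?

[NX3;H2][#6] is the SMARTS for a primary amine: a trivalent nitrogen with two H attached to carbon.
The molecule carries 3 separate instances of a primary amino group (-NH2) meeting every constraint; each maps to a distinct set of atoms, giving 3 matches.

3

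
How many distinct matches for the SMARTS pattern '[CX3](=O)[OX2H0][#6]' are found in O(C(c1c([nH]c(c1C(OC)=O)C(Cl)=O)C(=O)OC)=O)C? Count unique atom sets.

3

[CX3](=O)[OX2H0][#6] is the SMARTS for an ester: a carbonyl carbon bonded to an oxygen that is itself bonded to carbon (no H on that O).
The molecule carries 3 separate instances of a methyl-ester group (-C(=O)OCH3) meeting every constraint; each maps to a distinct set of atoms, giving 3 matches.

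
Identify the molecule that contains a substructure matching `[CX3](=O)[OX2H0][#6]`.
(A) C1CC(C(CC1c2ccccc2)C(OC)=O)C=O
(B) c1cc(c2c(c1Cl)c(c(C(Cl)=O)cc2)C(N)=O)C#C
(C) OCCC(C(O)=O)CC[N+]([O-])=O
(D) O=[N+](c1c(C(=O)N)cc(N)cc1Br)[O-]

A

[CX3](=O)[OX2H0][#6] describes a carbonyl carbon bonded to an oxygen that is itself bonded to carbon (no H on that O) (an ester).
(A) contains a methyl-ester group (-C(=O)OCH3), which satisfies every atom and bond constraint.
(B) has a primary amide (-C(=O)NH2) but the carbonyl is bonded to N, not to an O-C linkage.
(C) has a carboxylic acid group (-C(=O)OH) but the singly-bonded O carries H (OX2H1, not H0).
(D) has a primary amide (-C(=O)NH2) but the carbonyl is bonded to N, not to an O-C linkage.
So the answer is (A).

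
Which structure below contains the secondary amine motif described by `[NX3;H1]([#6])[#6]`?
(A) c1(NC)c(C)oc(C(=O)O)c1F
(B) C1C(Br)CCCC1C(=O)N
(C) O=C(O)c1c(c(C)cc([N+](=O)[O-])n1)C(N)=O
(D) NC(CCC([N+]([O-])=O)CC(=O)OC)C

A

[NX3;H1]([#6])[#6] describes a trivalent nitrogen with one H, bonded to two carbons (a secondary amine).
(A) contains an N-methylamino group (-NHCH3), which satisfies every atom and bond constraint.
(B) has a primary amide (-C(=O)NH2) but the -C(=O)NH2 nitrogen has H2, not H1.
(C) has a primary amide (-C(=O)NH2) but the -C(=O)NH2 nitrogen has H2, not H1.
(D) has a primary amino group (-NH2) but the nitrogen has H2 and only one carbon neighbour.
So the answer is (A).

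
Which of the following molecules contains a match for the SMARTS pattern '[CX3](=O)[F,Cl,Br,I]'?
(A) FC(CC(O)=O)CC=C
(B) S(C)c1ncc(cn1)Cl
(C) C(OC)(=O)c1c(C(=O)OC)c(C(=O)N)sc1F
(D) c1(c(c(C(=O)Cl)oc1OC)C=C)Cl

D

[CX3](=O)[F,Cl,Br,I] describes a carbonyl carbon bonded to a halogen (an acyl halide).
(A) has a carboxylic acid group (-C(=O)OH) but the carbonyl is bonded to -OH, not to a halogen.
(B) has a chloro substituent but the Cl is not on a carbonyl carbon.
(C) has a methyl-ester group (-C(=O)OCH3) but the carbonyl is bonded to -O-C, not to a halogen.
(D) contains an acyl chloride (-C(=O)Cl), which satisfies every atom and bond constraint.
So the answer is (D).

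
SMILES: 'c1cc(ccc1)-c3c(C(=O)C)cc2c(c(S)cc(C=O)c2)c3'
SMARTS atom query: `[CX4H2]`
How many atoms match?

0

Check the 22 heavy atoms by environment: 7× c (aromatic, H0, X3) → no; 9× c (aromatic, H1, X3) → no; 1× C (H0, X3) → no; 2× O (H0, X1) → no; 1× C (H3, X4) → no; 1× S (H1, X2) → no; 1× C (H1, X3) → no.
No environment satisfies the query, so 0 matching atoms.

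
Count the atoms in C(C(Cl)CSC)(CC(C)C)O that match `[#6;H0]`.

The query [#6;H0] means: any carbon with no attached hydrogen.
Check the 11 heavy atoms by environment: 2× C (H2) → no; 3× C (H1) → no; 1× Cl (H0) → no; 3× C (H3) → no; 1× S (H0) → no; 1× O (H1) → no.
No environment satisfies the query, so 0 matching atoms.

0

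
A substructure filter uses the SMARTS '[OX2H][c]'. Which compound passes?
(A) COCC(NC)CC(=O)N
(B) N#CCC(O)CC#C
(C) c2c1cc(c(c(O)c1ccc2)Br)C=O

[OX2H][c] describes a hydroxyl oxygen attached to an aromatic carbon (a phenol).
(A) has a methoxy ether (-OCH3) but the oxygen has H0, not H1.
(B) has a hydroxyl group (-OH) but the -OH is on an aliphatic carbon, not an aromatic c.
(C) contains a hydroxyl group (-OH), which satisfies every atom and bond constraint.
So the answer is (C).

C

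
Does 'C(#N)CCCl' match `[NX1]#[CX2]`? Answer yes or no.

Yes

The pattern [NX1]#[CX2] describes a nitrogen triple-bonded to a two-connected carbon — a nitrile.
The molecule carries a nitrile (-C#N), whose atoms satisfy every constraint of the query, so the pattern matches.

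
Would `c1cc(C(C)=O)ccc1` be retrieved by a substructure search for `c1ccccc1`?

Yes

The pattern c1ccccc1 describes six aromatic carbons in a ring — a benzene ring.
The required atom environment is present in the molecule, so the pattern matches.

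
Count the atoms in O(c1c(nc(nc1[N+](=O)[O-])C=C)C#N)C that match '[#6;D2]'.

The query [#6;D2] means: any carbon bonded to exactly two heavy atoms.
Check the 15 heavy atoms by environment: 2× n (aromatic, D2) → no; 4× c (aromatic, D3) → no; 2× C (D2) → match; 2× C (D1) → no; 1× N (D1) → no; 1× O (D2) → no; 1× N (charge +1, D3) → no; 1× O (charge -1, D1) → no; 1× O (D1) → no.
That gives 2 matching atoms.

2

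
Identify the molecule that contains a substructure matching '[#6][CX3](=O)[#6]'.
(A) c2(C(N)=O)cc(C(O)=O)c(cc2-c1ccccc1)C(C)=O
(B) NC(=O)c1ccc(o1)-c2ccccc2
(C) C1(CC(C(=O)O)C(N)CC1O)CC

A

[#6][CX3](=O)[#6] describes a carbonyl carbon (no H) flanked by two carbons (a ketone).
(A) contains an acetyl/ketone group (-C(=O)CH3), which satisfies every atom and bond constraint.
(B) has a primary amide (-C(=O)NH2) but one neighbour of the carbonyl carbon is N, not C.
(C) has a carboxylic acid group (-C(=O)OH) but one neighbour of the carbonyl carbon is O, not C.
So the answer is (A).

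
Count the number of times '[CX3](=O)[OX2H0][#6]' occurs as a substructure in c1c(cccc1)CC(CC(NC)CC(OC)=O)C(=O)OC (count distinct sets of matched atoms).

2

[CX3](=O)[OX2H0][#6] is the SMARTS for an ester: a carbonyl carbon bonded to an oxygen that is itself bonded to carbon (no H on that O).
The molecule carries 2 separate instances of a methyl-ester group (-C(=O)OCH3) meeting every constraint; each maps to a distinct set of atoms, giving 2 matches.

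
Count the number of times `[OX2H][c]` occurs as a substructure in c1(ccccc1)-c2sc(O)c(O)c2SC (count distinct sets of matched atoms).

2

[OX2H][c] is the SMARTS for a phenol: a hydroxyl oxygen attached to an aromatic carbon.
The molecule carries 2 separate instances of a hydroxyl group (-OH) meeting every constraint; each maps to a distinct set of atoms, giving 2 matches.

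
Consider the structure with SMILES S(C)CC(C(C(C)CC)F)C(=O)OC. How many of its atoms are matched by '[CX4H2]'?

2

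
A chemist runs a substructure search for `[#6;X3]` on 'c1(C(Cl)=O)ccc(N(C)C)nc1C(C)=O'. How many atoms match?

The query [#6;X3] means: any carbon (aromatic or not) with three total connections.
Check the 15 heavy atoms by environment: 1× n (aromatic, X2) → no; 5× c (aromatic, X3) → match; 1× N (X3) → no; 3× C (X4) → no; 2× C (X3) → match; 2× O (X1) → no; 1× Cl (X1) → no.
Summing the matching environments: 5 + 2 = 7 matching atoms.

7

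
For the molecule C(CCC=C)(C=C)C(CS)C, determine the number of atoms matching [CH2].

The query [CH2] means: aliphatic carbon with exactly two hydrogens.
Check the 11 heavy atoms by environment: 5× C (H2) → match; 4× C (H1) → no; 1× C (H3) → no; 1× S (H1) → no.
That gives 5 matching atoms.

5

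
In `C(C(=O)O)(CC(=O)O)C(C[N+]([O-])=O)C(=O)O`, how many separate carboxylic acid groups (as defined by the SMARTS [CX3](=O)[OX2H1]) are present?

3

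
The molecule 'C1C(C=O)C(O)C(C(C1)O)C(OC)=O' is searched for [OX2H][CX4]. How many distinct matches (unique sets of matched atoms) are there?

[OX2H][CX4] is the SMARTS for an aliphatic alcohol: a hydroxyl oxygen bound to an sp3 (X4) carbon.
The molecule carries 2 separate instances of a hydroxyl group (-OH) meeting every constraint; each maps to a distinct set of atoms, giving 2 matches.

2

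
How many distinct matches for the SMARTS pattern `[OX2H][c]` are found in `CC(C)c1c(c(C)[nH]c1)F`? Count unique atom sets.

0

[OX2H][c] is the SMARTS for a phenol: a hydroxyl oxygen attached to an aromatic carbon.
No fragment in the molecule satisfies every constraint, giving 0 matches.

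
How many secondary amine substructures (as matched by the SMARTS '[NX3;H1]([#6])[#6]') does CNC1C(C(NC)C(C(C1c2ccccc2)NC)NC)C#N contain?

4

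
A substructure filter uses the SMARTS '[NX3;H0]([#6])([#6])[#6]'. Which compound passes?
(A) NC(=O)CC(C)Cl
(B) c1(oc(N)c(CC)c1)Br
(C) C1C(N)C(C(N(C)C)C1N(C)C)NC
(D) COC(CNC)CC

[NX3;H0]([#6])([#6])[#6] describes a trivalent nitrogen with no H, bonded to three carbons (a tertiary amine).
(A) has a primary amide (-C(=O)NH2) but the amide nitrogen has H2 and only one carbon neighbour.
(B) has a primary amino group (-NH2) but the nitrogen has H2, not H0 with three carbons.
(C) contains a dimethylamino group (-N(CH3)2), which satisfies every atom and bond constraint.
(D) has an N-methylamino group (-NHCH3) but the nitrogen still has one H (H1), not H0.
So the answer is (C).

C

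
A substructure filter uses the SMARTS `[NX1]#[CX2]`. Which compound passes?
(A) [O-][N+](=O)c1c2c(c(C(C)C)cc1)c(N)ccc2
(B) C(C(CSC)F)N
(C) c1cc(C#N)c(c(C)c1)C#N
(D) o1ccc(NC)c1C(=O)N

[NX1]#[CX2] describes a nitrogen triple-bonded to a two-connected carbon (a nitrile).
(A) has a nitro group (-[N+](=O)[O-]) but there is no C#N triple bond.
(B) has a primary amino group (-NH2) but the nitrogen is NX3 (three connections), not NX1 triple-bonded.
(C) contains a nitrile (-C#N), which satisfies every atom and bond constraint.
(D) has a primary amide (-C(=O)NH2) but the nitrogen is NX3, not NX1.
So the answer is (C).

C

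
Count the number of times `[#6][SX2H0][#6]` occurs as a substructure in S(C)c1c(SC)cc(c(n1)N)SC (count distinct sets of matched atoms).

3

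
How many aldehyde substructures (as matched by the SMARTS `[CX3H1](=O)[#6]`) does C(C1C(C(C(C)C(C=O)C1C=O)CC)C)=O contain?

[CX3H1](=O)[#6] is the SMARTS for an aldehyde: an sp2 carbon with one H, double-bonded to O and single-bonded to carbon.
The molecule carries 3 separate instances of an aldehyde (-CHO) meeting every constraint; each maps to a distinct set of atoms, giving 3 matches.

3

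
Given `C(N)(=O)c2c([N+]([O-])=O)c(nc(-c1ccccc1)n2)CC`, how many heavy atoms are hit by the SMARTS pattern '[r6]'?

12

Check the 20 heavy atoms by environment: 2× n (aromatic, in 6-ring) → match; 10× c (aromatic, in 6-ring) → match; 3× C (acyclic) → no; 2× O (acyclic) → no; 1× N (acyclic) → no; 1× N (charge +1, acyclic) → no; 1× O (charge -1, acyclic) → no.
Summing the matching environments: 2 + 10 = 12 matching atoms.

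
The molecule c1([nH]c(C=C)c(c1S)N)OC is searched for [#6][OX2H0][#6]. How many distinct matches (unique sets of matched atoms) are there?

1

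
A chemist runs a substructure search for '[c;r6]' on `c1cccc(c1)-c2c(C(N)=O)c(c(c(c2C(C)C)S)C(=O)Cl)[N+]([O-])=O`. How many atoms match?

Check the 25 heavy atoms by environment: 12× c (aromatic, in 6-ring) → match; 5× C (acyclic) → no; 1× S (acyclic) → no; 3× O (acyclic) → no; 1× N (acyclic) → no; 1× Cl (acyclic) → no; 1× N (charge +1, acyclic) → no; 1× O (charge -1, acyclic) → no.
That gives 12 matching atoms.

12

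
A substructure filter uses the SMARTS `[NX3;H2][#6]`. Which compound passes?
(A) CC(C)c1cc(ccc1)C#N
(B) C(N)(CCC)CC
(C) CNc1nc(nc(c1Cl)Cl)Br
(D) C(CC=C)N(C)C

[NX3;H2][#6] describes a trivalent nitrogen with two H attached to carbon (a primary amine).
(A) has a nitrile (-C#N) but the nitrogen is NX1 (triple-bonded), not NX3 with two H.
(B) contains a primary amino group (-NH2), which satisfies every atom and bond constraint.
(C) has an N-methylamino group (-NHCH3) but the nitrogen bears two carbons and only one H (H1), not H2.
(D) has a dimethylamino group (-N(CH3)2) but the nitrogen has H0, not H2.
So the answer is (B).

B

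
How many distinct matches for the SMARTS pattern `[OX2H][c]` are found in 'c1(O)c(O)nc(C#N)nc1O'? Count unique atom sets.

3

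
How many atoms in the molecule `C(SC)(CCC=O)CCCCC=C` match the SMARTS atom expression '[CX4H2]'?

6

Check the 13 heavy atoms by environment: 6× C (H2, X4) → match; 1× C (H1, X4) → no; 2× C (H1, X3) → no; 1× O (H0, X1) → no; 1× S (H0, X2) → no; 1× C (H3, X4) → no; 1× C (H2, X3) → no.
That gives 6 matching atoms.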